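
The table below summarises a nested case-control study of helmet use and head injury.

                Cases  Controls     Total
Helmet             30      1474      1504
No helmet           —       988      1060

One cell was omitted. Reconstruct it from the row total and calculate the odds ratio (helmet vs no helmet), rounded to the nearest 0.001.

0.279

The missing cell is in the unexposed row: 1060 − 988 = 72.
So a = 30, b = 1474, c = 72, d = 988.
OR = (a·d)/(b·c) = (30 × 988) / (1474 × 72) = 29640 / 106128 = 0.27929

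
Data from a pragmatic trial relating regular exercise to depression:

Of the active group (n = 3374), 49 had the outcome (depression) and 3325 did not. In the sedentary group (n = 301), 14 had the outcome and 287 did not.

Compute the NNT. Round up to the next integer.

Risk in treated group = 49/3374 = 0.01452; risk in control = 14/301 = 0.04651.
Absolute risk reduction = 0.04651 − 0.01452 = 0.03199
NNT = 1 / ARR = 1 / 0.03199 = 31.261 → round up → 32

32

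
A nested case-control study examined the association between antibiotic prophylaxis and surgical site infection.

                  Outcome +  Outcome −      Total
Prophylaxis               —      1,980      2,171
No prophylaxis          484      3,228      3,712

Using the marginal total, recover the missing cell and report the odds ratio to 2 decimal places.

0.64

The missing cell is in the exposed row: 2171 − 1980 = 191.
So a = 191, b = 1980, c = 484, d = 3228.
OR = (a·d)/(b·c) = (191 × 3228) / (1980 × 484) = 616548 / 958320 = 0.64336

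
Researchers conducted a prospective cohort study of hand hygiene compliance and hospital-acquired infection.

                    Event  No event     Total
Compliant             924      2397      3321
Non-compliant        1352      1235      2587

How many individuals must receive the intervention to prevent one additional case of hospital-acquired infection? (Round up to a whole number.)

5

Risk in treated group = 924/3321 = 0.27823; risk in control = 1352/2587 = 0.52261.
Absolute risk reduction = 0.52261 − 0.27823 = 0.24438
NNT = 1 / ARR = 1 / 0.24438 = 4.092 → round up → 5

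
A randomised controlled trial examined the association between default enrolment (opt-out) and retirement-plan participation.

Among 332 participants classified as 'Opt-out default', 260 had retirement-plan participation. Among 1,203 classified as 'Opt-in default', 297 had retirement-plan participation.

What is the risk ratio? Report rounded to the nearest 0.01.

From the description: a = 260, b = 72, c = 297, d = 906.
Risk in exposed = 260/332 = 0.78313; risk in unexposed = 297/1203 = 0.24688.
RR = 0.78313 / 0.24688 = 3.17208
The risk among the exposed is 3.17 times that among the unexposed.

3.17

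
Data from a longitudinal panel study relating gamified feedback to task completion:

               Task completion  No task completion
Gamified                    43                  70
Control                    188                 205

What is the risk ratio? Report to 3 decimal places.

Cells: a = 43, b = 70, c = 188, d = 205.
Risk in exposed = 43/113 = 0.38053; risk in unexposed = 188/393 = 0.47837.
RR = 0.38053 / 0.47837 = 0.79547
The risk is 20% lower among the exposed than among the unexposed.

0.795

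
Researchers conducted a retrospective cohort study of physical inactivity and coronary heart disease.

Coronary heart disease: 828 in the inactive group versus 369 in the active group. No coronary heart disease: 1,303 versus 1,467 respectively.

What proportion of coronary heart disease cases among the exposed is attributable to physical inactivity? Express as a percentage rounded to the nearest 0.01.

48.27

From the description: a = 828, b = 1303, c = 369, d = 1467.
Risk in exposed = 828/2131 = 0.38855; risk in unexposed = 369/1836 = 0.20098.
RR = 0.38855/0.20098 = 1.93327
AR% = (RR − 1)/RR × 100 = (1.93327 − 1)/1.93327 × 100 = 48.2742%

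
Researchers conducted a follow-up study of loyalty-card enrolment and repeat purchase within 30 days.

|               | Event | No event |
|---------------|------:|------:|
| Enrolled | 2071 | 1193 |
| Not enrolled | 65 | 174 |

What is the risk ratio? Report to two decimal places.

2.33

Cells: a = 2071, b = 1193, c = 65, d = 174.
Risk in exposed = 2071/3264 = 0.63450; risk in unexposed = 65/239 = 0.27197.
RR = 0.63450 / 0.27197 = 2.33300
The risk among the exposed is 2.33 times that among the unexposed.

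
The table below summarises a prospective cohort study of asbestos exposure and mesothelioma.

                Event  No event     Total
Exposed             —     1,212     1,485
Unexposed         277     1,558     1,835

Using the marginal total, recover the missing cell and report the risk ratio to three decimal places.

1.218

The missing cell is in the exposed row: 1485 − 1212 = 273.
So a = 273, b = 1212, c = 277, d = 1558.
RR = [a/(a+b)] / [c/(c+d)] = (273/1485) / (277/1835) = 0.18384/0.15095 = 1.21785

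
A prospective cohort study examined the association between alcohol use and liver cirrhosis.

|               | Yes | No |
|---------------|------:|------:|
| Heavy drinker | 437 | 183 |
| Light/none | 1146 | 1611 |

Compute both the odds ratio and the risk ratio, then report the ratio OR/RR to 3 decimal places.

1.980

Cells: a = 437, b = 183, c = 1146, d = 1611.
OR = (437·1611)/(183·1146) = 704007/209718 = 3.35692
Risk in exposed = 437/620 = 0.70484; risk in unexposed = 1146/2757 = 0.41567; RR = 1.69567
OR/RR = 3.35692 / 1.69567 = 1.97970
The outcome is not rare, so the OR lies further from 1 than the RR.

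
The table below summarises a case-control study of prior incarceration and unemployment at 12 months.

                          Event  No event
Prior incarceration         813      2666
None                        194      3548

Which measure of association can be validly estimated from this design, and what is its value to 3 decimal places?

Cells: a = 813, b = 2666, c = 194, d = 3548.
This is a case-control study: participants were sampled on outcome status, so risks in the source population cannot be estimated directly — relative risk is not valid here. The odds ratio is the appropriate measure.
OR = (a·d)/(b·c) = (813 × 3548) / (2666 × 194) = 2884524 / 517204 = 5.57715

5.577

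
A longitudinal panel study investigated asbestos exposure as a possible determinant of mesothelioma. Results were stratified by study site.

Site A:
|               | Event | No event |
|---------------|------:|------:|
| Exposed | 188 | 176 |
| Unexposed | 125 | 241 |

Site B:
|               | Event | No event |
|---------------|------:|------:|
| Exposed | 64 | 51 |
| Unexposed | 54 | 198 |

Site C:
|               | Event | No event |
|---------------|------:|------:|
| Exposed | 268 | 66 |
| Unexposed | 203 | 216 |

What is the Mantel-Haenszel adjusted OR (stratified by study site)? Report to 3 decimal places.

OR_MH = Σ(aᵢdᵢ/nᵢ) / Σ(bᵢcᵢ/nᵢ), where nᵢ is the stratum total.
Stratum 1 (Site A): n = 730; a·d/n = 188·241/730 = 62.0658; b·c/n = 176·125/730 = 30.1370
Stratum 2 (Site B): n = 367; a·d/n = 64·198/367 = 34.5286; b·c/n = 51·54/367 = 7.5041
Stratum 3 (Site C): n = 753; a·d/n = 268·216/753 = 76.8765; b·c/n = 66·203/753 = 17.7928
OR_MH = (62.0658 + 34.5286 + 76.8765) / (30.1370 + 7.5041 + 17.7928) = 173.4709 / 55.4339 = 3.12933

3.129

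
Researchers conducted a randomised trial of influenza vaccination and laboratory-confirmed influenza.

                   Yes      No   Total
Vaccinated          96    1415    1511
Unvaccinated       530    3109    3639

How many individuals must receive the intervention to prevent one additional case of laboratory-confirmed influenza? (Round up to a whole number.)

Risk in treated group = 96/1511 = 0.06353; risk in control = 530/3639 = 0.14564.
Absolute risk reduction = 0.14564 − 0.06353 = 0.08211
NNT = 1 / ARR = 1 / 0.08211 = 12.179 → round up → 13

13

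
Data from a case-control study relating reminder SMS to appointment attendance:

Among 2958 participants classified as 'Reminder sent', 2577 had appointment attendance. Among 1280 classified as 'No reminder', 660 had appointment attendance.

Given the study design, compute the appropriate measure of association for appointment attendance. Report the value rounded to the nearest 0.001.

6.354

From the description: a = 2577, b = 381, c = 660, d = 620.
This is a case-control study: participants were sampled on outcome status, so risks in the source population cannot be estimated directly — relative risk is not valid here. The odds ratio is the appropriate measure.
OR = (a·d)/(b·c) = (2577 × 620) / (381 × 660) = 1597740 / 251460 = 6.35385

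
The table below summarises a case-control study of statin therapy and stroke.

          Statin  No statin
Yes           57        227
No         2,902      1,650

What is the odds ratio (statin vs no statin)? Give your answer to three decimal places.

0.143

Reading the table with exposure as columns: a = 57 (Statin, case), b = 2902 (Statin, non-case), c = 227 (No statin, case), d = 1650.
OR = (a·d)/(b·c) = (57 × 1650) / (2902 × 227) = 94050 / 658754 = 0.14277
Exposure is associated with lower odds of stroke (OR = 0.14 < 1).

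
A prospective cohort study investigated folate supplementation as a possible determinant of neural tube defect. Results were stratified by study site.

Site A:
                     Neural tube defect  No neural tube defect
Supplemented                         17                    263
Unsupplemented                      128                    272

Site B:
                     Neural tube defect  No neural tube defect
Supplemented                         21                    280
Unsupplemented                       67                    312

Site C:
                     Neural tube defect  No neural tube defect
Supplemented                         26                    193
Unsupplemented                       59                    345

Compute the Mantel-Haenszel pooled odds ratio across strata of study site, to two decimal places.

0.32

OR_MH = Σ(aᵢdᵢ/nᵢ) / Σ(bᵢcᵢ/nᵢ), where nᵢ is the stratum total.
Stratum 1 (Site A): n = 680; a·d/n = 17·272/680 = 6.8000; b·c/n = 263·128/680 = 49.5059
Stratum 2 (Site B): n = 680; a·d/n = 21·312/680 = 9.6353; b·c/n = 280·67/680 = 27.5882
Stratum 3 (Site C): n = 623; a·d/n = 26·345/623 = 14.3981; b·c/n = 193·59/623 = 18.2777
OR_MH = (6.8000 + 9.6353 + 14.3981) / (49.5059 + 27.5882 + 18.2777) = 30.8334 / 95.3718 = 0.32330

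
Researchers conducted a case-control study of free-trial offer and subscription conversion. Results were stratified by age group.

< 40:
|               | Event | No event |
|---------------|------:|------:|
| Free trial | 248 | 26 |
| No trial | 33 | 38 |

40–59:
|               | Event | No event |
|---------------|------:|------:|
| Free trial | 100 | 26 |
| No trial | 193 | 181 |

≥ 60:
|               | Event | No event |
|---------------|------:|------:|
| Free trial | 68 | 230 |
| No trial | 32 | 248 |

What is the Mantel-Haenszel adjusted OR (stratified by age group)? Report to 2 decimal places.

OR_MH = Σ(aᵢdᵢ/nᵢ) / Σ(bᵢcᵢ/nᵢ), where nᵢ is the stratum total.
Stratum 1 (< 40): n = 345; a·d/n = 248·38/345 = 27.3159; b·c/n = 26·33/345 = 2.4870
Stratum 2 (40–59): n = 500; a·d/n = 100·181/500 = 36.2000; b·c/n = 26·193/500 = 10.0360
Stratum 3 (≥ 60): n = 578; a·d/n = 68·248/578 = 29.1765; b·c/n = 230·32/578 = 12.7336
OR_MH = (27.3159 + 36.2000 + 29.1765) / (2.4870 + 10.0360 + 12.7336) = 92.6924 / 25.2565 = 3.67004

3.67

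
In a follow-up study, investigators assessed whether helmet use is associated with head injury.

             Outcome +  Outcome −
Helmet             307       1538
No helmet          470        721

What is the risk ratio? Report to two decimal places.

0.42

Cells: a = 307, b = 1538, c = 470, d = 721.
Risk in exposed = 307/1845 = 0.16640; risk in unexposed = 470/1191 = 0.39463.
RR = 0.16640 / 0.39463 = 0.42165
The risk is 58% lower among the exposed than among the unexposed.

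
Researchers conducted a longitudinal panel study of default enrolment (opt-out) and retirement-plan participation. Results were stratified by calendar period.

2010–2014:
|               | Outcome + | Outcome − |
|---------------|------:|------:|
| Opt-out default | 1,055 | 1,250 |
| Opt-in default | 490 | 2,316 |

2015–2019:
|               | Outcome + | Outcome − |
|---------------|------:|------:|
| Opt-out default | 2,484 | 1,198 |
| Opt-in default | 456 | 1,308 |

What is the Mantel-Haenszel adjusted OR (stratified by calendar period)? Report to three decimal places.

4.882

OR_MH = Σ(aᵢdᵢ/nᵢ) / Σ(bᵢcᵢ/nᵢ), where nᵢ is the stratum total.
Stratum 1 (2010–2014): n = 5111; a·d/n = 1055·2316/5111 = 478.0630; b·c/n = 1250·490/5111 = 119.8396
Stratum 2 (2015–2019): n = 5446; a·d/n = 2484·1308/5446 = 596.5979; b·c/n = 1198·456/5446 = 100.3100
OR_MH = (478.0630 + 596.5979) / (119.8396 + 100.3100) = 1074.6609 / 220.1495 = 4.88150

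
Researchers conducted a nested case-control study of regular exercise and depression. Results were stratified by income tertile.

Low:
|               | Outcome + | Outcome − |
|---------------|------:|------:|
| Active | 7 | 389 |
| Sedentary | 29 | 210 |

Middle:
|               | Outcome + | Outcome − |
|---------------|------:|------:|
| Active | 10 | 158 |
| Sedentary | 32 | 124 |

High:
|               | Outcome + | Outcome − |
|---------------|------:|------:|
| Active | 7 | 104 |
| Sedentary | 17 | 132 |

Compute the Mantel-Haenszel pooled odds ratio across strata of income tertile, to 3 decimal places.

0.241

OR_MH = Σ(aᵢdᵢ/nᵢ) / Σ(bᵢcᵢ/nᵢ), where nᵢ is the stratum total.
Stratum 1 (Low): n = 635; a·d/n = 7·210/635 = 2.3150; b·c/n = 389·29/635 = 17.7654
Stratum 2 (Middle): n = 324; a·d/n = 10·124/324 = 3.8272; b·c/n = 158·32/324 = 15.6049
Stratum 3 (High): n = 260; a·d/n = 7·132/260 = 3.5538; b·c/n = 104·17/260 = 6.8000
OR_MH = (2.3150 + 3.8272 + 3.5538) / (17.7654 + 15.6049 + 6.8000) = 9.6960 / 40.1703 = 0.24137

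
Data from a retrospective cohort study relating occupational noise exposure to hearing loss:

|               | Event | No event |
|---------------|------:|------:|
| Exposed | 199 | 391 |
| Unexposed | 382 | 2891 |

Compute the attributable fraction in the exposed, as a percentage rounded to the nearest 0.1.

Cells: a = 199, b = 391, c = 382, d = 2891.
Risk in exposed = 199/590 = 0.33729; risk in unexposed = 382/3273 = 0.11671.
RR = 0.33729/0.11671 = 2.88991
AR% = (RR − 1)/RR × 100 = (2.88991 − 1)/2.88991 × 100 = 65.3968%

65.4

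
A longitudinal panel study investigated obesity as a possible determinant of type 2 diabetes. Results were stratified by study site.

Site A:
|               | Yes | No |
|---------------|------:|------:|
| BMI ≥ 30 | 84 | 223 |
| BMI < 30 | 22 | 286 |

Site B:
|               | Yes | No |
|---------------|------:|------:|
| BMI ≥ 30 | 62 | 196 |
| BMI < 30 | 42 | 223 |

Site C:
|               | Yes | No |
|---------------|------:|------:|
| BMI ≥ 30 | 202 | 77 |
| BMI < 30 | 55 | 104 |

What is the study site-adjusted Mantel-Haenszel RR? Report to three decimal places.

RR_MH = Σ(aᵢ·n₀ᵢ/nᵢ) / Σ(cᵢ·n₁ᵢ/nᵢ), with n₁ᵢ = aᵢ+bᵢ (exposed), n₀ᵢ = cᵢ+dᵢ (unexposed), nᵢ = n₁ᵢ+n₀ᵢ.
Stratum 1 (Site A): n₁ = 307, n₀ = 308, n = 615; a·n₀/n = 84·308/615 = 42.0683; c·n₁/n = 22·307/615 = 10.9821
Stratum 2 (Site B): n₁ = 258, n₀ = 265, n = 523; a·n₀/n = 62·265/523 = 31.4149; c·n₁/n = 42·258/523 = 20.7189
Stratum 3 (Site C): n₁ = 279, n₀ = 159, n = 438; a·n₀/n = 202·159/438 = 73.3288; c·n₁/n = 55·279/438 = 35.0342
RR_MH = (42.0683 + 31.4149 + 73.3288) / (10.9821 + 20.7189 + 35.0342) = 146.8120 / 66.7353 = 2.19992

2.200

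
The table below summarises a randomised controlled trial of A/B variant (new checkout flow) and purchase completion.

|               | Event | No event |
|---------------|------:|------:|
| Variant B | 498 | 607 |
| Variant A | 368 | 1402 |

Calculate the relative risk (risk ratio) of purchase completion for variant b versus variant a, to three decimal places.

Cells: a = 498, b = 607, c = 368, d = 1402.
Risk in exposed = 498/1105 = 0.45068; risk in unexposed = 368/1770 = 0.20791.
RR = 0.45068 / 0.20791 = 2.16767
The risk among the exposed is 2.17 times that among the unexposed.

2.168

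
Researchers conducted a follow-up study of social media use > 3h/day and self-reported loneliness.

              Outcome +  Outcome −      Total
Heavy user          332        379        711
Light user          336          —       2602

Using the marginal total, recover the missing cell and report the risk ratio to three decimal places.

The missing cell is in the unexposed row: 2602 − 336 = 2266.
So a = 332, b = 379, c = 336, d = 2266.
RR = [a/(a+b)] / [c/(c+d)] = (332/711) / (336/2602) = 0.46695/0.12913 = 3.61607

3.616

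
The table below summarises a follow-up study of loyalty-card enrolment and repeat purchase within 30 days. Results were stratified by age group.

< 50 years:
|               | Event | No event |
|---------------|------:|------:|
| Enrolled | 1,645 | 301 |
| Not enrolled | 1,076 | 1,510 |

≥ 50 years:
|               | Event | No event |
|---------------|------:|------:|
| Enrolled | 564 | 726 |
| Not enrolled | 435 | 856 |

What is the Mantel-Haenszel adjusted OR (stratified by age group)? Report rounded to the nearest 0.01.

OR_MH = Σ(aᵢdᵢ/nᵢ) / Σ(bᵢcᵢ/nᵢ), where nᵢ is the stratum total.
Stratum 1 (< 50 years): n = 4532; a·d/n = 1645·1510/4532 = 548.0914; b·c/n = 301·1076/4532 = 71.4643
Stratum 2 (≥ 50 years): n = 2581; a·d/n = 564·856/2581 = 187.0531; b·c/n = 726·435/2581 = 122.3596
OR_MH = (548.0914 + 187.0531) / (71.4643 + 122.3596) = 735.1444 / 193.8238 = 3.79285

3.79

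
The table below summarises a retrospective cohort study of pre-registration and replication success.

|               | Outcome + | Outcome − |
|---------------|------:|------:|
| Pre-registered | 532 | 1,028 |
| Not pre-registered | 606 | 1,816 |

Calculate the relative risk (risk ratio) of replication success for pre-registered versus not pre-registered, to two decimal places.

1.36

Cells: a = 532, b = 1028, c = 606, d = 1816.
Risk in exposed = 532/1560 = 0.34103; risk in unexposed = 606/2422 = 0.25021.
RR = 0.34103 / 0.25021 = 1.36298
The risk among the exposed is 1.36 times that among the unexposed.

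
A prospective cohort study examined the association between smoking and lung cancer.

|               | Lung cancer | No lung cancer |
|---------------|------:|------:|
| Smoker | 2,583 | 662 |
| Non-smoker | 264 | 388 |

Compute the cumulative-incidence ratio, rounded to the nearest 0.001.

Cells: a = 2583, b = 662, c = 264, d = 388.
Risk in exposed = 2583/3245 = 0.79599; risk in unexposed = 264/652 = 0.40491.
RR = 0.79599 / 0.40491 = 1.96586
The risk among the exposed is 1.97 times that among the unexposed.

1.966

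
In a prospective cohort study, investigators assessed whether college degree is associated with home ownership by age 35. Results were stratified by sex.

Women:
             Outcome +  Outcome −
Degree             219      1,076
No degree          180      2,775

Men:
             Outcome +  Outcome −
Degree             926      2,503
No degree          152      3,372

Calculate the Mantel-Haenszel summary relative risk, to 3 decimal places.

4.789

RR_MH = Σ(aᵢ·n₀ᵢ/nᵢ) / Σ(cᵢ·n₁ᵢ/nᵢ), with n₁ᵢ = aᵢ+bᵢ (exposed), n₀ᵢ = cᵢ+dᵢ (unexposed), nᵢ = n₁ᵢ+n₀ᵢ.
Stratum 1 (Women): n₁ = 1295, n₀ = 2955, n = 4250; a·n₀/n = 219·2955/4250 = 152.2694; c·n₁/n = 180·1295/4250 = 54.8471
Stratum 2 (Men): n₁ = 3429, n₀ = 3524, n = 6953; a·n₀/n = 926·3524/6953 = 469.3260; c·n₁/n = 152·3429/6953 = 74.9616
RR_MH = (152.2694 + 469.3260) / (54.8471 + 74.9616) = 621.5955 / 129.8087 = 4.78855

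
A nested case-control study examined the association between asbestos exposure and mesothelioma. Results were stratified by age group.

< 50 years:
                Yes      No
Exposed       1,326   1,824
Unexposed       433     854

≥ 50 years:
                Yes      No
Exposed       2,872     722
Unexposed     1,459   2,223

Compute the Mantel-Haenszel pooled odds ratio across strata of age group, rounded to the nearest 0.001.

OR_MH = Σ(aᵢdᵢ/nᵢ) / Σ(bᵢcᵢ/nᵢ), where nᵢ is the stratum total.
Stratum 1 (< 50 years): n = 4437; a·d/n = 1326·854/4437 = 255.2184; b·c/n = 1824·433/4437 = 178.0014
Stratum 2 (≥ 50 years): n = 7276; a·d/n = 2872·2223/7276 = 877.4678; b·c/n = 722·1459/7276 = 144.7771
OR_MH = (255.2184 + 877.4678) / (178.0014 + 144.7771) = 1132.6862 / 322.7784 = 3.50918

3.509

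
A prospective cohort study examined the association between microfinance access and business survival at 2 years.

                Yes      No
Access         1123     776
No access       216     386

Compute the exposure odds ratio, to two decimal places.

2.59

Cells: a = 1123, b = 776, c = 216, d = 386.
OR = (a·d)/(b·c) = (1123 × 386) / (776 × 216) = 433478 / 167616 = 2.58614
The odds of business survival at 2 years are about 2.59 times as high in the access group.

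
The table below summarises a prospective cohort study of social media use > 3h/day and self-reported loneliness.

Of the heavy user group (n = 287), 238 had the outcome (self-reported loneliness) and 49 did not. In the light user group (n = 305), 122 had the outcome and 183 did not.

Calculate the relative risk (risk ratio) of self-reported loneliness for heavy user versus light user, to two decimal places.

2.07

From the description: a = 238, b = 49, c = 122, d = 183.
Risk in exposed = 238/287 = 0.82927; risk in unexposed = 122/305 = 0.40000.
RR = 0.82927 / 0.40000 = 2.07317
The risk among the exposed is 2.07 times that among the unexposed.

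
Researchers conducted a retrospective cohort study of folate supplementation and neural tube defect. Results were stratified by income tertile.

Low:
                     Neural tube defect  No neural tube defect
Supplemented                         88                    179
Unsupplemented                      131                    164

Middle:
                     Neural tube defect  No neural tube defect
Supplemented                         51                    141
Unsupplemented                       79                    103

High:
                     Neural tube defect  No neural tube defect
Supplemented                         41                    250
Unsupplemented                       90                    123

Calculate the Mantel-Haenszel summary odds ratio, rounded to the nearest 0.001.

OR_MH = Σ(aᵢdᵢ/nᵢ) / Σ(bᵢcᵢ/nᵢ), where nᵢ is the stratum total.
Stratum 1 (Low): n = 562; a·d/n = 88·164/562 = 25.6797; b·c/n = 179·131/562 = 41.7242
Stratum 2 (Middle): n = 374; a·d/n = 51·103/374 = 14.0455; b·c/n = 141·79/374 = 29.7834
Stratum 3 (High): n = 504; a·d/n = 41·123/504 = 10.0060; b·c/n = 250·90/504 = 44.6429
OR_MH = (25.6797 + 14.0455 + 10.0060) / (41.7242 + 29.7834 + 44.6429) = 49.7311 / 116.1505 = 0.42816

0.428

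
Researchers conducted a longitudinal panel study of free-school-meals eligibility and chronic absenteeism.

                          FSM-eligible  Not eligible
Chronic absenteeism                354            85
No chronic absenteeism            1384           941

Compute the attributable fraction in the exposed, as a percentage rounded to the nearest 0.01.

59.33

Reading the table with exposure as columns: a = 354 (FSM-eligible, case), b = 1384 (FSM-eligible, non-case), c = 85 (Not eligible, case), d = 941.
Risk in exposed = 354/1738 = 0.20368; risk in unexposed = 85/1026 = 0.08285.
RR = 0.20368/0.08285 = 2.45857
AR% = (RR − 1)/RR × 100 = (2.45857 − 1)/2.45857 × 100 = 59.3259%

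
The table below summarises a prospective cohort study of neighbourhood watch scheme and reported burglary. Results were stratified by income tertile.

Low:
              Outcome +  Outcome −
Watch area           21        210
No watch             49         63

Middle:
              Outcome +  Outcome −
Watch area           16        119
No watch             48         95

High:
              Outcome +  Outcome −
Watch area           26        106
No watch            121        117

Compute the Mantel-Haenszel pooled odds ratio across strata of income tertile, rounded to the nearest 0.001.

OR_MH = Σ(aᵢdᵢ/nᵢ) / Σ(bᵢcᵢ/nᵢ), where nᵢ is the stratum total.
Stratum 1 (Low): n = 343; a·d/n = 21·63/343 = 3.8571; b·c/n = 210·49/343 = 30.0000
Stratum 2 (Middle): n = 278; a·d/n = 16·95/278 = 5.4676; b·c/n = 119·48/278 = 20.5468
Stratum 3 (High): n = 370; a·d/n = 26·117/370 = 8.2216; b·c/n = 106·121/370 = 34.6649
OR_MH = (3.8571 + 5.4676 + 8.2216) / (30.0000 + 20.5468 + 34.6649) = 17.5464 / 85.2116 = 0.20592

0.206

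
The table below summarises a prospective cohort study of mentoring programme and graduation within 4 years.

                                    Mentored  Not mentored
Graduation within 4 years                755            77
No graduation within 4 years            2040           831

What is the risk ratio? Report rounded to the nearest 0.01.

Reading the table with exposure as columns: a = 755 (Mentored, case), b = 2040 (Mentored, non-case), c = 77 (Not mentored, case), d = 831.
Risk in exposed = 755/2795 = 0.27013; risk in unexposed = 77/908 = 0.08480.
RR = 0.27013 / 0.08480 = 3.18537
The risk among the exposed is 3.19 times that among the unexposed.

3.19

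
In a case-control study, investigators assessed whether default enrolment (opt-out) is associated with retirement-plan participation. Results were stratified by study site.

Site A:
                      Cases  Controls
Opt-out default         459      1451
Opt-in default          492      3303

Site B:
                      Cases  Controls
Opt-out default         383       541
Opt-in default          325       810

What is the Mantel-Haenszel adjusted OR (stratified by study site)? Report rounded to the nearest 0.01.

OR_MH = Σ(aᵢdᵢ/nᵢ) / Σ(bᵢcᵢ/nᵢ), where nᵢ is the stratum total.
Stratum 1 (Site A): n = 5705; a·d/n = 459·3303/5705 = 265.7453; b·c/n = 1451·492/5705 = 125.1344
Stratum 2 (Site B): n = 2059; a·d/n = 383·810/2059 = 150.6702; b·c/n = 541·325/2059 = 85.3934
OR_MH = (265.7453 + 150.6702) / (125.1344 + 85.3934) = 416.4155 / 210.5278 = 1.97796

1.98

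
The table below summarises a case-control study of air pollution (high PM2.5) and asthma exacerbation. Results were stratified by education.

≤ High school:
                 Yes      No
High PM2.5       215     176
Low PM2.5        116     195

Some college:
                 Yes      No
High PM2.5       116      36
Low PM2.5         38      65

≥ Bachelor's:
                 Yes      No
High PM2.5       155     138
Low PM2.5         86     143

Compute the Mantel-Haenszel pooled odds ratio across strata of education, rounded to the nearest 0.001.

OR_MH = Σ(aᵢdᵢ/nᵢ) / Σ(bᵢcᵢ/nᵢ), where nᵢ is the stratum total.
Stratum 1 (≤ High school): n = 702; a·d/n = 215·195/702 = 59.7222; b·c/n = 176·116/702 = 29.0826
Stratum 2 (Some college): n = 255; a·d/n = 116·65/255 = 29.5686; b·c/n = 36·38/255 = 5.3647
Stratum 3 (≥ Bachelor's): n = 522; a·d/n = 155·143/522 = 42.4617; b·c/n = 138·86/522 = 22.7356
OR_MH = (59.7222 + 29.5686 + 42.4617) / (29.0826 + 5.3647 + 22.7356) = 131.7525 / 57.1830 = 2.30405

2.304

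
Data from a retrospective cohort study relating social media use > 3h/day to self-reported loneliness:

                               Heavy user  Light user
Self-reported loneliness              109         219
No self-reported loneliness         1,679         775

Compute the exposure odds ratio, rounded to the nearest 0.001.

0.230

Reading the table with exposure as columns: a = 109 (Heavy user, case), b = 1679 (Heavy user, non-case), c = 219 (Light user, case), d = 775.
OR = (a·d)/(b·c) = (109 × 775) / (1679 × 219) = 84475 / 367701 = 0.22974
Exposure is associated with lower odds of self-reported loneliness (OR = 0.23 < 1).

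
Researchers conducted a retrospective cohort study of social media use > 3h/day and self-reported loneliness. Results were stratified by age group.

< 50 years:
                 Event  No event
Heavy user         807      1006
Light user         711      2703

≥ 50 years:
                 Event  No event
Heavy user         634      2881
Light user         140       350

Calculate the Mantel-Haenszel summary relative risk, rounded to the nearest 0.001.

RR_MH = Σ(aᵢ·n₀ᵢ/nᵢ) / Σ(cᵢ·n₁ᵢ/nᵢ), with n₁ᵢ = aᵢ+bᵢ (exposed), n₀ᵢ = cᵢ+dᵢ (unexposed), nᵢ = n₁ᵢ+n₀ᵢ.
Stratum 1 (< 50 years): n₁ = 1813, n₀ = 3414, n = 5227; a·n₀/n = 807·3414/5227 = 527.0897; c·n₁/n = 711·1813/5227 = 246.6124
Stratum 2 (≥ 50 years): n₁ = 3515, n₀ = 490, n = 4005; a·n₀/n = 634·490/4005 = 77.5680; c·n₁/n = 140·3515/4005 = 122.8714
RR_MH = (527.0897 + 77.5680) / (246.6124 + 122.8714) = 604.6578 / 369.4838 = 1.63649

1.636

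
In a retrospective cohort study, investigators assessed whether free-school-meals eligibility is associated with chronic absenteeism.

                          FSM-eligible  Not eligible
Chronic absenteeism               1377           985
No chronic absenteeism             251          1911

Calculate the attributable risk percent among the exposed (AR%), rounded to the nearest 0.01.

59.79

Reading the table with exposure as columns: a = 1377 (FSM-eligible, case), b = 251 (FSM-eligible, non-case), c = 985 (Not eligible, case), d = 1911.
Risk in exposed = 1377/1628 = 0.84582; risk in unexposed = 985/2896 = 0.34012.
RR = 0.84582/0.34012 = 2.48681
AR% = (RR − 1)/RR × 100 = (2.48681 − 1)/2.48681 × 100 = 59.7878%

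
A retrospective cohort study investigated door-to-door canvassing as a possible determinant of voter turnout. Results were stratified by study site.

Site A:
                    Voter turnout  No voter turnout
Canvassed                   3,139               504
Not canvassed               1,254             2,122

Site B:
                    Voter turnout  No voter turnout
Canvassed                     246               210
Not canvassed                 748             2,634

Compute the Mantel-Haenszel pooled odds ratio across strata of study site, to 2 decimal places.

8.53

OR_MH = Σ(aᵢdᵢ/nᵢ) / Σ(bᵢcᵢ/nᵢ), where nᵢ is the stratum total.
Stratum 1 (Site A): n = 7019; a·d/n = 3139·2122/7019 = 948.9896; b·c/n = 504·1254/7019 = 90.0436
Stratum 2 (Site B): n = 3838; a·d/n = 246·2634/3838 = 168.8286; b·c/n = 210·748/3838 = 40.9276
OR_MH = (948.9896 + 168.8286) / (90.0436 + 40.9276) = 1117.8182 / 130.9712 = 8.53484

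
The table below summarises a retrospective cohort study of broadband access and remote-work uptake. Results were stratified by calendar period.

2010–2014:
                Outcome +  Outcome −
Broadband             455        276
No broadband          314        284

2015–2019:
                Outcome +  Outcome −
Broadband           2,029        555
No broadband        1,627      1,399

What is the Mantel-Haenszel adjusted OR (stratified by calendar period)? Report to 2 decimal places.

OR_MH = Σ(aᵢdᵢ/nᵢ) / Σ(bᵢcᵢ/nᵢ), where nᵢ is the stratum total.
Stratum 1 (2010–2014): n = 1329; a·d/n = 455·284/1329 = 97.2310; b·c/n = 276·314/1329 = 65.2099
Stratum 2 (2015–2019): n = 5610; a·d/n = 2029·1399/5610 = 505.9841; b·c/n = 555·1627/5610 = 160.9599
OR_MH = (97.2310 + 505.9841) / (65.2099 + 160.9599) = 603.2151 / 226.1698 = 2.66709

2.67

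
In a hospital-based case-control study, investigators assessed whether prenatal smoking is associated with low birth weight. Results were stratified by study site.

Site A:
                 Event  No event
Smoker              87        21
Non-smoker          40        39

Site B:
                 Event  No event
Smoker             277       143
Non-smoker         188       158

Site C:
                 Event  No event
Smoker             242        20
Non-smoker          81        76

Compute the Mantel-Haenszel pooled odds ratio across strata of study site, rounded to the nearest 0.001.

2.742

OR_MH = Σ(aᵢdᵢ/nᵢ) / Σ(bᵢcᵢ/nᵢ), where nᵢ is the stratum total.
Stratum 1 (Site A): n = 187; a·d/n = 87·39/187 = 18.1444; b·c/n = 21·40/187 = 4.4920
Stratum 2 (Site B): n = 766; a·d/n = 277·158/766 = 57.1358; b·c/n = 143·188/766 = 35.0966
Stratum 3 (Site C): n = 419; a·d/n = 242·76/419 = 43.8950; b·c/n = 20·81/419 = 3.8663
OR_MH = (18.1444 + 57.1358 + 43.8950) / (4.4920 + 35.0966 + 3.8663) = 119.1751 / 43.4549 = 2.74250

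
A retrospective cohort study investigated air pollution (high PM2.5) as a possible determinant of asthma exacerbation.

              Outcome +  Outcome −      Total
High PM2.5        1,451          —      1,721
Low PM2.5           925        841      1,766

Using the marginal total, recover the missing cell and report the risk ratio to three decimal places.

1.610

The missing cell is in the exposed row: 1721 − 1451 = 270.
So a = 1451, b = 270, c = 925, d = 841.
RR = [a/(a+b)] / [c/(c+d)] = (1451/1721) / (925/1766) = 0.84311/0.52378 = 1.60967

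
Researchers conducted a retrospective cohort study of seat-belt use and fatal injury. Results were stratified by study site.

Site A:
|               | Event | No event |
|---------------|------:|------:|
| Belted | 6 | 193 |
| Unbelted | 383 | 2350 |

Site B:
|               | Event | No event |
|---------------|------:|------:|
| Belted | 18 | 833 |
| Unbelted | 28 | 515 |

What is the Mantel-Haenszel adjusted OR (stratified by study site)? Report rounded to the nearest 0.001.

OR_MH = Σ(aᵢdᵢ/nᵢ) / Σ(bᵢcᵢ/nᵢ), where nᵢ is the stratum total.
Stratum 1 (Site A): n = 2932; a·d/n = 6·2350/2932 = 4.8090; b·c/n = 193·383/2932 = 25.2111
Stratum 2 (Site B): n = 1394; a·d/n = 18·515/1394 = 6.6499; b·c/n = 833·28/1394 = 16.7317
OR_MH = (4.8090 + 6.6499) / (25.2111 + 16.7317) = 11.4589 / 41.9428 = 0.27320

0.273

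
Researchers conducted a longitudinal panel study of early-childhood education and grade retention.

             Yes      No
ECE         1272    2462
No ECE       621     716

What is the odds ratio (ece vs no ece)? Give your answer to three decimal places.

0.596

Cells: a = 1272, b = 2462, c = 621, d = 716.
OR = (a·d)/(b·c) = (1272 × 716) / (2462 × 621) = 910752 / 1528902 = 0.59569
Exposure is associated with lower odds of grade retention (OR = 0.60 < 1).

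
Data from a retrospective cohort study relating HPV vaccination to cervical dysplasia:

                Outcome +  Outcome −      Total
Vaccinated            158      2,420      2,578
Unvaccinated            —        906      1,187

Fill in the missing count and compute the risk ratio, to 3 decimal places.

0.259

The missing cell is in the unexposed row: 1187 − 906 = 281.
So a = 158, b = 2420, c = 281, d = 906.
RR = [a/(a+b)] / [c/(c+d)] = (158/2578) / (281/1187) = 0.06129/0.23673 = 0.25889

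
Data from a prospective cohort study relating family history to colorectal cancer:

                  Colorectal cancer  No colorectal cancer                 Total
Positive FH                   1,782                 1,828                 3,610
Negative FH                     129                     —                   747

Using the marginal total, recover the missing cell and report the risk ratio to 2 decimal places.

2.86

The missing cell is in the unexposed row: 747 − 129 = 618.
So a = 1782, b = 1828, c = 129, d = 618.
RR = [a/(a+b)] / [c/(c+d)] = (1782/3610) / (129/747) = 0.49363/0.17269 = 2.85846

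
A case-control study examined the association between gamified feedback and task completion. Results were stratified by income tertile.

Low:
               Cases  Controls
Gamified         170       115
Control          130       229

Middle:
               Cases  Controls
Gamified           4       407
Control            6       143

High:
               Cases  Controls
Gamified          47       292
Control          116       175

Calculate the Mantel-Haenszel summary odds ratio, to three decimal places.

OR_MH = Σ(aᵢdᵢ/nᵢ) / Σ(bᵢcᵢ/nᵢ), where nᵢ is the stratum total.
Stratum 1 (Low): n = 644; a·d/n = 170·229/644 = 60.4503; b·c/n = 115·130/644 = 23.2143
Stratum 2 (Middle): n = 560; a·d/n = 4·143/560 = 1.0214; b·c/n = 407·6/560 = 4.3607
Stratum 3 (High): n = 630; a·d/n = 47·175/630 = 13.0556; b·c/n = 292·116/630 = 53.7651
OR_MH = (60.4503 + 1.0214 + 13.0556) / (23.2143 + 4.3607 + 53.7651) = 74.5273 / 81.3401 = 0.91624

0.916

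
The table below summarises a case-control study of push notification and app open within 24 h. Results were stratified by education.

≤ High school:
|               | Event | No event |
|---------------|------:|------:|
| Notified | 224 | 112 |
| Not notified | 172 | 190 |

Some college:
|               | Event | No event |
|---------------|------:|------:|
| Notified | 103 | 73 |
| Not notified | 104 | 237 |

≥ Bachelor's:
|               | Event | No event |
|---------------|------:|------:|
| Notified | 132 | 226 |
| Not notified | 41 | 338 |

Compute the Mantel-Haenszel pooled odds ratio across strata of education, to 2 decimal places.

OR_MH = Σ(aᵢdᵢ/nᵢ) / Σ(bᵢcᵢ/nᵢ), where nᵢ is the stratum total.
Stratum 1 (≤ High school): n = 698; a·d/n = 224·190/698 = 60.9742; b·c/n = 112·172/698 = 27.5989
Stratum 2 (Some college): n = 517; a·d/n = 103·237/517 = 47.2166; b·c/n = 73·104/517 = 14.6847
Stratum 3 (≥ Bachelor's): n = 737; a·d/n = 132·338/737 = 60.5373; b·c/n = 226·41/737 = 12.5726
OR_MH = (60.9742 + 47.2166 + 60.5373) / (27.5989 + 14.6847 + 12.5726) = 168.7282 / 54.8562 = 3.07583

3.08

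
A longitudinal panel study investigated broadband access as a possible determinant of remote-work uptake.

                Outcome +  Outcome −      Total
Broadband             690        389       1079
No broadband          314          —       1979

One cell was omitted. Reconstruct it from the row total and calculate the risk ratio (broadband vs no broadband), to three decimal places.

The missing cell is in the unexposed row: 1979 − 314 = 1665.
So a = 690, b = 389, c = 314, d = 1665.
RR = [a/(a+b)] / [c/(c+d)] = (690/1079) / (314/1979) = 0.63948/0.15867 = 4.03036

4.030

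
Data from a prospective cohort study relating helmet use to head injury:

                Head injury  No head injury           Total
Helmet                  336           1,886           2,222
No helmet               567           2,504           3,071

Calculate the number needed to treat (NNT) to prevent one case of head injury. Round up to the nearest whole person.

30

Risk in treated group = 336/2222 = 0.15122; risk in control = 567/3071 = 0.18463.
Absolute risk reduction = 0.18463 − 0.15122 = 0.03342
NNT = 1 / ARR = 1 / 0.03342 = 29.926 → round up → 30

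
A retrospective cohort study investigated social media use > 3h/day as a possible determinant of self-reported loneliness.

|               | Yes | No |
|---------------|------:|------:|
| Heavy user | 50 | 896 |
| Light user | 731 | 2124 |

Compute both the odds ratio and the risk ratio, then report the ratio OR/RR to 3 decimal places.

Cells: a = 50, b = 896, c = 731, d = 2124.
OR = (50·2124)/(896·731) = 106200/654976 = 0.16214
Risk in exposed = 50/946 = 0.05285; risk in unexposed = 731/2855 = 0.25604; RR = 0.20643
OR/RR = 0.16214 / 0.20643 = 0.78547
The outcome is not rare, so the OR lies further from 1 than the RR.

0.785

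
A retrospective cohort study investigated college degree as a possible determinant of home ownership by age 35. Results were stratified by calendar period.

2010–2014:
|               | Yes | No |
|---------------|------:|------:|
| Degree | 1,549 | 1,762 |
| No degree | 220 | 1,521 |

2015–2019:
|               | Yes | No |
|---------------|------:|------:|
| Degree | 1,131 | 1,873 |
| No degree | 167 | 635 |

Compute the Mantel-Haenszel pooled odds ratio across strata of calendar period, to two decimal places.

4.12

OR_MH = Σ(aᵢdᵢ/nᵢ) / Σ(bᵢcᵢ/nᵢ), where nᵢ is the stratum total.
Stratum 1 (2010–2014): n = 5052; a·d/n = 1549·1521/5052 = 466.3557; b·c/n = 1762·220/5052 = 76.7300
Stratum 2 (2015–2019): n = 3806; a·d/n = 1131·635/3806 = 188.6981; b·c/n = 1873·167/3806 = 82.1837
OR_MH = (466.3557 + 188.6981) / (76.7300 + 82.1837) = 655.0538 / 158.9137 = 4.12207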